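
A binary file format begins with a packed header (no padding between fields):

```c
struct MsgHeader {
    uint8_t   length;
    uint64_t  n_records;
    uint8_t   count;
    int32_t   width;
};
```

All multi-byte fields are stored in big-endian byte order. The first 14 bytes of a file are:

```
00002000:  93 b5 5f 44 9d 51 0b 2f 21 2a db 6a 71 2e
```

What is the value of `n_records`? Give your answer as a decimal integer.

`n_records` follows `length` (1 byte), so it starts at byte offset 1 and occupies 8 bytes.
Bytes at offsets 1..8: B5 5F 44 9D 51 0B 2F 21.
In big-endian order the high byte comes first in memory.
The bytes are already most-significant first: 0xB55F449D510B2F21.
0xB55F449D510B2F21 = 13069240086112710433.

13069240086112710433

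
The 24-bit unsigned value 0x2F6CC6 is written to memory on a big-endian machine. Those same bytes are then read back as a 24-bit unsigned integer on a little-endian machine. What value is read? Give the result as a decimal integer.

Stored big-endian, the bytes at ascending addresses are 2F 6C C6.
Read back as little-endian, the first byte is least significant, giving 0xC66C2F.
0xC66C2F = 13003823.

13003823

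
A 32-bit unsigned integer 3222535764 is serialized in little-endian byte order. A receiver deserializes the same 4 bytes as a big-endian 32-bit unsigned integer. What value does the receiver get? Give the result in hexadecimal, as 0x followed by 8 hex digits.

3222535764 in 32-bit hexadecimal is 0xC013FE54.
Stored little-endian, the bytes at ascending addresses are 54 FE 13 C0.
Read back as big-endian, the last byte is least significant, giving 0x54FE13C0.

0x54FE13C0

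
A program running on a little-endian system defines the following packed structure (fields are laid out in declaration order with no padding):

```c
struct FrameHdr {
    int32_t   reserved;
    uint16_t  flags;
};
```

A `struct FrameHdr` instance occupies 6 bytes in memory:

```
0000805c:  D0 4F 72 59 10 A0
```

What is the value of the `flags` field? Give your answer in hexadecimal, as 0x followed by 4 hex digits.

`flags` follows `reserved` (4 bytes), so it starts at byte offset 4 and occupies 2 bytes.
Bytes at offsets 4..5: 10 A0.
Little-endian: lowest address holds the least-significant byte.
Reassemble most-significant byte first: A0 10 → 0xA010.

0xA010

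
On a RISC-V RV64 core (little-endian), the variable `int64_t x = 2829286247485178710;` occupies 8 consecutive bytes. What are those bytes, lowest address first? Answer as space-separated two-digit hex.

56 83 40 15 DA A4 43 27

2829286247485178710 in hexadecimal, padded to 64 bits, is 0x2743A4DA15408356.
Split into bytes (most-significant first): 27 43 A4 DA 15 40 83 56.
Little-endian stores the least-significant byte at the lowest address.
So at ascending addresses the bytes are 56 83 40 15 DA A4 43 27.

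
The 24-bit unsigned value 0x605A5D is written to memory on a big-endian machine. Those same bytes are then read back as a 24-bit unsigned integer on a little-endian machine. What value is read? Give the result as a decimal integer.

Stored big-endian, the bytes at ascending addresses are 60 5A 5D.
Read back as little-endian, the first byte is least significant, giving 0x5D5A60.
0x5D5A60 = 6117984.

6117984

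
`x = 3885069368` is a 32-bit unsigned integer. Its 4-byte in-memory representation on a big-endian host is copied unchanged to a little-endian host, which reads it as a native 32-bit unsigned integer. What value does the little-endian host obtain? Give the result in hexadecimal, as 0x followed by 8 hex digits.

0x387491E7

3885069368 in 32-bit hexadecimal is 0xE7917438.
Stored big-endian, the bytes at ascending addresses are E7 91 74 38.
Read back as little-endian, the first byte is least significant, giving 0x387491E7.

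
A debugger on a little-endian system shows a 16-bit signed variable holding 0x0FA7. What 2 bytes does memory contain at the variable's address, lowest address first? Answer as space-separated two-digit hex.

Split into bytes (most-significant first): 0F A7.
Little-endian: lowest address holds the least-significant byte.
So at ascending addresses the bytes are A7 0F.

A7 0F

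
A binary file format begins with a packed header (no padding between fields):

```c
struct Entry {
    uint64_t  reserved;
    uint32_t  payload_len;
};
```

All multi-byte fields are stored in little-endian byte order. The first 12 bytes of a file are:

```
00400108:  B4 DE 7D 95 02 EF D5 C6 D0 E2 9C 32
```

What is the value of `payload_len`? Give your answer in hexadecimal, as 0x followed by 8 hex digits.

0x329CE2D0

`payload_len` follows `reserved` (8 bytes), so it starts at byte offset 8 and occupies 4 bytes.
Bytes at offsets 8..11: D0 E2 9C 32.
In little-endian order the low byte comes first in memory.
Reassemble most-significant byte first: 32 9C E2 D0 → 0x329CE2D0.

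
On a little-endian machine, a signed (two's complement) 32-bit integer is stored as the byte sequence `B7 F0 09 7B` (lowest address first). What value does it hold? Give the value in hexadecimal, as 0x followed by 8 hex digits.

Little-endian stores the least-significant byte at the lowest address.
Reassemble most-significant byte first: 7B 09 F0 B7 → 0x7B09F0B7.

0x7B09F0B7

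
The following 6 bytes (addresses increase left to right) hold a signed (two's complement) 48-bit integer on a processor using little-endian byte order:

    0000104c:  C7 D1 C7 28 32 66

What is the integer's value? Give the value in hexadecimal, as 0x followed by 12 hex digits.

Little-endian: lowest address holds the least-significant byte.
Reassemble most-significant byte first: 66 32 28 C7 D1 C7 → 0x663228C7D1C7.

0x663228C7D1C7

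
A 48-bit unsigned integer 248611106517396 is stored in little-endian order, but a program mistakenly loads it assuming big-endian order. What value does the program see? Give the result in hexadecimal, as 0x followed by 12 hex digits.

0x94F1B0481CE2

248611106517396 in 48-bit hexadecimal is 0xE21C48B0F194.
Stored little-endian, the bytes at ascending addresses are 94 F1 B0 48 1C E2.
Read back as big-endian, the last byte is least significant, giving 0x94F1B0481CE2.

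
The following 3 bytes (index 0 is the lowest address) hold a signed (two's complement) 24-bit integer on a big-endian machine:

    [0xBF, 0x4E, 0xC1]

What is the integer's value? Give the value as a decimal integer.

Big-endian: lowest address holds the most-significant byte.
The bytes are already most-significant first: 0xBF4EC1.
Top bit is set, so as a signed 24-bit value this is 0xBF4EC1 − 2^24 = -4239679.

-4239679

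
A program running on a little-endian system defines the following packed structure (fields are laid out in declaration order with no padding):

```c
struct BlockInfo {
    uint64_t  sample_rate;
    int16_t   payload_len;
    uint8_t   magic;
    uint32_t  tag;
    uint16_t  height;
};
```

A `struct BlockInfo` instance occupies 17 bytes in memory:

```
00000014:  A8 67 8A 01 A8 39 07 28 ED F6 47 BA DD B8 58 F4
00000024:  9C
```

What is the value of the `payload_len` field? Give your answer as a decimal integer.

-2323

`payload_len` follows `sample_rate` (8 bytes), so it starts at byte offset 8 and occupies 2 bytes.
Bytes at offsets 8..9: ED F6.
In little-endian order the low byte comes first in memory.
Reassemble most-significant byte first: F6 ED → 0xF6ED.
Top bit is set, so as a signed 16-bit value this is 0xF6ED − 2^16 = -2323.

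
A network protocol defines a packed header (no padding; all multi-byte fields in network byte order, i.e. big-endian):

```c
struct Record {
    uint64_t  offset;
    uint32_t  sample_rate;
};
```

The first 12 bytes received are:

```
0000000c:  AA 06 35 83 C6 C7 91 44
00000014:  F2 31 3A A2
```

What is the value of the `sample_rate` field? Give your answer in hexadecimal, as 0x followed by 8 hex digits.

`sample_rate` follows `offset` (8 bytes), so it starts at byte offset 8 and occupies 4 bytes.
Bytes at offsets 8..11: F2 31 3A A2.
In big-endian order the high byte comes first in memory.
The bytes are already most-significant first: 0xF2313AA2.

0xF2313AA2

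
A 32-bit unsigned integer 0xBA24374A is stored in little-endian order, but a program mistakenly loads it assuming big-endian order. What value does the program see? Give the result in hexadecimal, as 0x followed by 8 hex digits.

0x4A3724BA

Stored little-endian, the bytes at ascending addresses are 4A 37 24 BA.
Read back as big-endian, the last byte is least significant, giving 0x4A3724BA.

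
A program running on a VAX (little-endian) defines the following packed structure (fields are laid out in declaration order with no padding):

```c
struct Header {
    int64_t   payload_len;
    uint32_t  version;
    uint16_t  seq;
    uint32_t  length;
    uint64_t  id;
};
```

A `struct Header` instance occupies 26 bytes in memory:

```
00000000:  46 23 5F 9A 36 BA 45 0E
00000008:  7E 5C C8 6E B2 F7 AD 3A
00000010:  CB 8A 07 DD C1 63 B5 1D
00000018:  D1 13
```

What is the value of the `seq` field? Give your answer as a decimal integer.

`seq` follows `payload_len` (8 B), `version` (4 B), so it starts at offset 8 + 4 = 12 and occupies 2 bytes.
Bytes at offsets 12..13: B2 F7.
Little-endian stores the least-significant byte at the lowest address.
Reassemble most-significant byte first: F7 B2 → 0xF7B2.
0xF7B2 = 63410.

63410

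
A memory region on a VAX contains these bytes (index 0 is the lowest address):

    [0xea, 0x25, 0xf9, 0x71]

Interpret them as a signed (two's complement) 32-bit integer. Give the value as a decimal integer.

Little-endian stores the least-significant byte at the lowest address.
Reassemble most-significant byte first: 71 F9 25 EA → 0x71F925EA.
0x71F925EA = 1912153578.

1912153578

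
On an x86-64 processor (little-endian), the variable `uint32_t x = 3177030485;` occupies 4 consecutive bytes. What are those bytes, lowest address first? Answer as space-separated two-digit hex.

3177030485 in hexadecimal, padded to 32 bits, is 0xBD5DA355.
Split into bytes (most-significant first): BD 5D A3 55.
In little-endian order the low byte comes first in memory.
So at ascending addresses the bytes are 55 A3 5D BD.

55 A3 5D BD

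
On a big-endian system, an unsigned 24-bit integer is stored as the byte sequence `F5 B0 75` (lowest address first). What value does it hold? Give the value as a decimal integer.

Big-endian stores the most-significant byte at the lowest address.
The bytes are already most-significant first: 0xF5B075.
0xF5B075 = 16101493.

16101493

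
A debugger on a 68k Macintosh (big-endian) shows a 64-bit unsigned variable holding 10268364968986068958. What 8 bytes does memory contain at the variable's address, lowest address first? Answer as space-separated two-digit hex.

10268364968986068958 in hexadecimal, padded to 64 bits, is 0x8E808F89007AC7DE.
Split into bytes (most-significant first): 8E 80 8F 89 00 7A C7 DE.
Big-endian stores the most-significant byte at the lowest address.
So the memory order matches the most-significant-first order: 8E 80 8F 89 00 7A C7 DE.

8E 80 8F 89 00 7A C7 DE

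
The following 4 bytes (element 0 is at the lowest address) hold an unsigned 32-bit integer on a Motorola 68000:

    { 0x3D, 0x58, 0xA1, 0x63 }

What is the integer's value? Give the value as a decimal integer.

1029218659

Big-endian: lowest address holds the most-significant byte.
The bytes are already most-significant first: 0x3D58A163.
0x3D58A163 = 1029218659.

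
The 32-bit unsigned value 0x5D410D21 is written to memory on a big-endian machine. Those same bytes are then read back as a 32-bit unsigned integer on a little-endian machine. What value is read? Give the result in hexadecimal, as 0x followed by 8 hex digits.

Stored big-endian, the bytes at ascending addresses are 5D 41 0D 21.
Read back as little-endian, the first byte is least significant, giving 0x210D415D.

0x210D415D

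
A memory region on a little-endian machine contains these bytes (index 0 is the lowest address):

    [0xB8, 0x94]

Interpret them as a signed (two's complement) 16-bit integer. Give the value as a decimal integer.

Little-endian stores the least-significant byte at the lowest address.
Reassemble most-significant byte first: 94 B8 → 0x94B8.
Top bit is set, so as a signed 16-bit value this is 0x94B8 − 2^16 = -27464.

-27464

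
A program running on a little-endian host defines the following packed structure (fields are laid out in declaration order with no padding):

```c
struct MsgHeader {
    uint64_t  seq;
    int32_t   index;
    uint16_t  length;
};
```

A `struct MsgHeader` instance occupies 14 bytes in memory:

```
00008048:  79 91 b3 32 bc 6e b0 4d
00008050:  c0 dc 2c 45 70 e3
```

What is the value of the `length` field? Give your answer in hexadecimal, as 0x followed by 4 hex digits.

`length` follows `seq` (8 B), `index` (4 B), so it starts at offset 8 + 4 = 12 and occupies 2 bytes.
Bytes at offsets 12..13: 70 E3.
Little-endian stores the least-significant byte at the lowest address.
Reassemble most-significant byte first: E3 70 → 0xE370.

0xE370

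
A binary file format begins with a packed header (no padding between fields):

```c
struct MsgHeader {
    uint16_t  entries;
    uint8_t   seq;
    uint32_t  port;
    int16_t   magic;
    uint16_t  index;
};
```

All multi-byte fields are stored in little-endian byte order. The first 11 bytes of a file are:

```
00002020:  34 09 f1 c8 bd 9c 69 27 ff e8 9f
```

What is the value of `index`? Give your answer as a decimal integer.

`index` follows `entries` (2 B), `seq` (1 B), `port` (4 B), `magic` (2 B), so it starts at offset 2 + 1 + 4 + 2 = 9 and occupies 2 bytes.
Bytes at offsets 9..10: E8 9F.
In little-endian order the low byte comes first in memory.
Reassemble most-significant byte first: 9F E8 → 0x9FE8.
0x9FE8 = 40936.

40936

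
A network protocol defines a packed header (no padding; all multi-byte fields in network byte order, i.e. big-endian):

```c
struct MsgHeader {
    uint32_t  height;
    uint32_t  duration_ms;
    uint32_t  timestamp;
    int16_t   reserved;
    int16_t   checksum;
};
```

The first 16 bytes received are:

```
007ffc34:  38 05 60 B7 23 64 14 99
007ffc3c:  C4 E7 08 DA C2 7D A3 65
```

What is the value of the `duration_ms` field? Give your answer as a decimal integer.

`duration_ms` follows `height` (4 bytes), so it starts at byte offset 4 and occupies 4 bytes.
Bytes at offsets 4..7: 23 64 14 99.
In big-endian order the high byte comes first in memory.
The bytes are already most-significant first: 0x23641499.
0x23641499 = 593761433.

593761433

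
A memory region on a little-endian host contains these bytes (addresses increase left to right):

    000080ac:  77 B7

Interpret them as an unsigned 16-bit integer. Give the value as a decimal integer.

46967

Little-endian: lowest address holds the least-significant byte.
Reassemble most-significant byte first: B7 77 → 0xB777.
0xB777 = 46967.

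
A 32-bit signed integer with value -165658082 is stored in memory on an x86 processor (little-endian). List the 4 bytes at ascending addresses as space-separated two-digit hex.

1E 42 20 F6

Two's complement of -165658082 in 32 bits: 165658082 = 0x09DFBDE2; invert → 0xF620421D; add 1 → 0xF620421E.
Split into bytes (most-significant first): F6 20 42 1E.
Little-endian stores the least-significant byte at the lowest address.
So at ascending addresses the bytes are 1E 42 20 F6.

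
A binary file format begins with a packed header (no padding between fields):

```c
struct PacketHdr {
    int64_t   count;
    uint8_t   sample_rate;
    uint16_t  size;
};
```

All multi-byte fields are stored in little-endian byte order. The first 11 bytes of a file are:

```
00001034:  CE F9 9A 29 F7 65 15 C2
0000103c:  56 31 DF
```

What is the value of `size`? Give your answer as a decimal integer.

`size` follows `count` (8 B), `sample_rate` (1 B), so it starts at offset 8 + 1 = 9 and occupies 2 bytes.
Bytes at offsets 9..10: 31 DF.
In little-endian order the low byte comes first in memory.
Reassemble most-significant byte first: DF 31 → 0xDF31.
0xDF31 = 57137.

57137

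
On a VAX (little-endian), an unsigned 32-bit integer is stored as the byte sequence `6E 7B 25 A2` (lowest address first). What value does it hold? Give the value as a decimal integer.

2720365422

In little-endian order the low byte comes first in memory.
Reassemble most-significant byte first: A2 25 7B 6E → 0xA2257B6E.
0xA2257B6E = 2720365422.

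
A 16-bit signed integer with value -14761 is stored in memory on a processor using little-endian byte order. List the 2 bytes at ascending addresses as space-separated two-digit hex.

Two's complement of -14761 in 16 bits: 14761 = 0x39A9; invert → 0xC656; add 1 → 0xC657.
Split into bytes (most-significant first): C6 57.
In little-endian order the low byte comes first in memory.
So at ascending addresses the bytes are 57 C6.

57 C6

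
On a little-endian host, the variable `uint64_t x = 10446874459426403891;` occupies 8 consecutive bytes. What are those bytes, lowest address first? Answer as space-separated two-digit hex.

10446874459426403891 in hexadecimal, padded to 64 bits, is 0x90FAC0F88F363633.
Split into bytes (most-significant first): 90 FA C0 F8 8F 36 36 33.
Little-endian stores the least-significant byte at the lowest address.
So at ascending addresses the bytes are 33 36 36 8F F8 C0 FA 90.

33 36 36 8F F8 C0 FA 90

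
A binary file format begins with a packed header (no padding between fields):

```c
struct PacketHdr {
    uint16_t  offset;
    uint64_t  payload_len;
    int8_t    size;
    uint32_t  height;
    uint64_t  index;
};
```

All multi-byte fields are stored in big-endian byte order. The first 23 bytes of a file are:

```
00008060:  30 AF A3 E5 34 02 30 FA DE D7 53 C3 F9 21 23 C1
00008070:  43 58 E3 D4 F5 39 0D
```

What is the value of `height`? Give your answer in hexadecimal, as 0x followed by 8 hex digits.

`height` follows `offset` (2 B), `payload_len` (8 B), `size` (1 B), so it starts at offset 2 + 8 + 1 = 11 and occupies 4 bytes.
Bytes at offsets 11..14: C3 F9 21 23.
Big-endian: lowest address holds the most-significant byte.
The bytes are already most-significant first: 0xC3F92123.

0xC3F92123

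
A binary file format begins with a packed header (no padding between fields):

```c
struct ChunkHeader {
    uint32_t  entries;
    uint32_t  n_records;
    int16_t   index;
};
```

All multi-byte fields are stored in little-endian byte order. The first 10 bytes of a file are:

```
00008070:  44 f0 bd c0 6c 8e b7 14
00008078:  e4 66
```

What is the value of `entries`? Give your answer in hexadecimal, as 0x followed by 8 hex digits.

0xC0BDF044

`entries` is the first field, at byte offset 0, occupying 4 bytes.
Bytes at offsets 0..3: 44 F0 BD C0.
In little-endian order the low byte comes first in memory.
Reassemble most-significant byte first: C0 BD F0 44 → 0xC0BDF044.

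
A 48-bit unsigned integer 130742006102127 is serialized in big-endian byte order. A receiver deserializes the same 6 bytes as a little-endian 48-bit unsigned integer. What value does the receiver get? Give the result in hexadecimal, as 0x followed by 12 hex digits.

0x6FB8D4BEE876

130742006102127 in 48-bit hexadecimal is 0x76E8BED4B86F.
Stored big-endian, the bytes at ascending addresses are 76 E8 BE D4 B8 6F.
Read back as little-endian, the first byte is least significant, giving 0x6FB8D4BEE876.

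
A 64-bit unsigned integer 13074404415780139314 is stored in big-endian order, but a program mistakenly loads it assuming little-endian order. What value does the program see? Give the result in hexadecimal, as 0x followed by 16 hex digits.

0x32B15F848B9D71B5

13074404415780139314 in 64-bit hexadecimal is 0xB5719D8B845FB132.
Stored big-endian, the bytes at ascending addresses are B5 71 9D 8B 84 5F B1 32.
Read back as little-endian, the first byte is least significant, giving 0x32B15F848B9D71B5.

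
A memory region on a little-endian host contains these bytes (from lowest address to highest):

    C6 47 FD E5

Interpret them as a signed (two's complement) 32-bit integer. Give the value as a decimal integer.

Little-endian stores the least-significant byte at the lowest address.
Reassemble most-significant byte first: E5 FD 47 C6 → 0xE5FD47C6.
Top bit is set, so as a signed 32-bit value this is 0xE5FD47C6 − 2^32 = -436385850.

-436385850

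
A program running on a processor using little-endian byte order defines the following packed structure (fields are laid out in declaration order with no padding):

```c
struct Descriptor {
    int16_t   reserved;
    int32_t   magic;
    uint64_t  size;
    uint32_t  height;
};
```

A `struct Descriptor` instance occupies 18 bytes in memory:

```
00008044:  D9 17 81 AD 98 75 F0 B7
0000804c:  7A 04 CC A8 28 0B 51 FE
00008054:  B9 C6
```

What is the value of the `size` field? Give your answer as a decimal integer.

804078127687579632

`size` follows `reserved` (2 B), `magic` (4 B), so it starts at offset 2 + 4 = 6 and occupies 8 bytes.
Bytes at offsets 6..13: F0 B7 7A 04 CC A8 28 0B.
In little-endian order the low byte comes first in memory.
Reassemble most-significant byte first: 0B 28 A8 CC 04 7A B7 F0 → 0x0B28A8CC047AB7F0.
0x0B28A8CC047AB7F0 = 804078127687579632.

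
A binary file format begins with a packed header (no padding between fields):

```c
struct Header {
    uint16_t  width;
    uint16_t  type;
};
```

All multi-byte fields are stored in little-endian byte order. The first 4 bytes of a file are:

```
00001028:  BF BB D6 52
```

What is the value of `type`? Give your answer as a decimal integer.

21206

`type` follows `width` (2 bytes), so it starts at byte offset 2 and occupies 2 bytes.
Bytes at offsets 2..3: D6 52.
In little-endian order the low byte comes first in memory.
Reassemble most-significant byte first: 52 D6 → 0x52D6.
0x52D6 = 21206.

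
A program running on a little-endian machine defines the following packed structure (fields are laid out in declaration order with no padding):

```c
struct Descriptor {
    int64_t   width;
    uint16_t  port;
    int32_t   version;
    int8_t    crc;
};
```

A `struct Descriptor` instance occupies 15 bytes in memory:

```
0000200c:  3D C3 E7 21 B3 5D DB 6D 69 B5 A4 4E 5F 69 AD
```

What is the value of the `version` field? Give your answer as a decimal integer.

1767853732

`version` follows `width` (8 B), `port` (2 B), so it starts at offset 8 + 2 = 10 and occupies 4 bytes.
Bytes at offsets 10..13: A4 4E 5F 69.
In little-endian order the low byte comes first in memory.
Reassemble most-significant byte first: 69 5F 4E A4 → 0x695F4EA4.
0x695F4EA4 = 1767853732.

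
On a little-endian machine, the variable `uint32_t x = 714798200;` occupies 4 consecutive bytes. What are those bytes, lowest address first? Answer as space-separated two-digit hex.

78 F4 9A 2A

714798200 in hexadecimal, padded to 32 bits, is 0x2A9AF478.
Split into bytes (most-significant first): 2A 9A F4 78.
In little-endian order the low byte comes first in memory.
So at ascending addresses the bytes are 78 F4 9A 2A.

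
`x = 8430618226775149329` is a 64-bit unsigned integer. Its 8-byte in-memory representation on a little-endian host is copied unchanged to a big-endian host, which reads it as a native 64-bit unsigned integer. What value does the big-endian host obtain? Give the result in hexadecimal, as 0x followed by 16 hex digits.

8430618226775149329 in 64-bit hexadecimal is 0x74FF929C23DDCB11.
Stored little-endian, the bytes at ascending addresses are 11 CB DD 23 9C 92 FF 74.
Read back as big-endian, the last byte is least significant, giving 0x11CBDD239C92FF74.

0x11CBDD239C92FF74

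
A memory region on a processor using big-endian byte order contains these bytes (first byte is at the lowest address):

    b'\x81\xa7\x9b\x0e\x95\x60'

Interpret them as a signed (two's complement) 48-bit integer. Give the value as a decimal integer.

-138918115764896

In big-endian order the high byte comes first in memory.
The bytes are already most-significant first: 0x81A79B0E9560.
Top bit is set, so as a signed 48-bit value this is 0x81A79B0E9560 − 2^48 = -138918115764896.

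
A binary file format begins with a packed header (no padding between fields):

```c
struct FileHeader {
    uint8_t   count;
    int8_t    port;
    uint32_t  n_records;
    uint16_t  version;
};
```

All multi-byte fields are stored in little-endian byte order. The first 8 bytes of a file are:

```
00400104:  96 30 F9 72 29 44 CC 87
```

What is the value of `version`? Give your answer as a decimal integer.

34764

`version` follows `count` (1 B), `port` (1 B), `n_records` (4 B), so it starts at offset 1 + 1 + 4 = 6 and occupies 2 bytes.
Bytes at offsets 6..7: CC 87.
In little-endian order the low byte comes first in memory.
Reassemble most-significant byte first: 87 CC → 0x87CC.
0x87CC = 34764.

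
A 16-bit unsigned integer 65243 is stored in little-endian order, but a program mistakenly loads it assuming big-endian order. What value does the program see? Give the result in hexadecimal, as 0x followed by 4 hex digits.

0xDBFE

65243 in 16-bit hexadecimal is 0xFEDB.
Stored little-endian, the bytes at ascending addresses are DB FE.
Read back as big-endian, the last byte is least significant, giving 0xDBFE.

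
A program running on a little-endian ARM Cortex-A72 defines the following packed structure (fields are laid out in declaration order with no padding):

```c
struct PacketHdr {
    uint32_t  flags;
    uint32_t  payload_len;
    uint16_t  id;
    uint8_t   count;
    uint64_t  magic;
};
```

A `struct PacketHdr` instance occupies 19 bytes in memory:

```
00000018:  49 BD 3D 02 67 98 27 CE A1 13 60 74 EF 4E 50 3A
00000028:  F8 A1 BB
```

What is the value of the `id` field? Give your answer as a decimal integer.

`id` follows `flags` (4 B), `payload_len` (4 B), so it starts at offset 4 + 4 = 8 and occupies 2 bytes.
Bytes at offsets 8..9: A1 13.
Little-endian: lowest address holds the least-significant byte.
Reassemble most-significant byte first: 13 A1 → 0x13A1.
0x13A1 = 5025.

5025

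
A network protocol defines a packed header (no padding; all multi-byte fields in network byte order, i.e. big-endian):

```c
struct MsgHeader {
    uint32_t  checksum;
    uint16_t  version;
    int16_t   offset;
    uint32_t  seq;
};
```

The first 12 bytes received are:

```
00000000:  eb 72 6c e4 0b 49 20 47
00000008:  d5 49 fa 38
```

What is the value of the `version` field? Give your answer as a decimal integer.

`version` follows `checksum` (4 bytes), so it starts at byte offset 4 and occupies 2 bytes.
Bytes at offsets 4..5: 0B 49.
Big-endian stores the most-significant byte at the lowest address.
The bytes are already most-significant first: 0x0B49.
0x0B49 = 2889.

2889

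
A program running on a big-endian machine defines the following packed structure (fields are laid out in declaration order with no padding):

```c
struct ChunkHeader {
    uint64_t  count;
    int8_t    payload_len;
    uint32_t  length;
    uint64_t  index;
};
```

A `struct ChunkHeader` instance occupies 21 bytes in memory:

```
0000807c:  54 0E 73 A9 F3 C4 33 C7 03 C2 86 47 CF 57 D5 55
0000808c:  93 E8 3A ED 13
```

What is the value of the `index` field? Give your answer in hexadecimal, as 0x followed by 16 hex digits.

`index` follows `count` (8 B), `payload_len` (1 B), `length` (4 B), so it starts at offset 8 + 1 + 4 = 13 and occupies 8 bytes.
Bytes at offsets 13..20: 57 D5 55 93 E8 3A ED 13.
Big-endian: lowest address holds the most-significant byte.
The bytes are already most-significant first: 0x57D55593E83AED13.

0x57D55593E83AED13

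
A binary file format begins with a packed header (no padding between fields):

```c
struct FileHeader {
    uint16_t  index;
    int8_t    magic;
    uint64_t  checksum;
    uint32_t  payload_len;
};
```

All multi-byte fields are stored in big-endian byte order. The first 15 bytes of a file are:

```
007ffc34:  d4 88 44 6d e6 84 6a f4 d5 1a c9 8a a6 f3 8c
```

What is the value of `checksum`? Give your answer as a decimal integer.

7919162589686602441

`checksum` follows `index` (2 B), `magic` (1 B), so it starts at offset 2 + 1 = 3 and occupies 8 bytes.
Bytes at offsets 3..10: 6D E6 84 6A F4 D5 1A C9.
Big-endian: lowest address holds the most-significant byte.
The bytes are already most-significant first: 0x6DE6846AF4D51AC9.
0x6DE6846AF4D51AC9 = 7919162589686602441.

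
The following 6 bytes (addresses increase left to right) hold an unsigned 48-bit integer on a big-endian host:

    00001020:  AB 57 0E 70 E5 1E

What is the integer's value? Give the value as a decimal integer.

188390392784158

Big-endian stores the most-significant byte at the lowest address.
The bytes are already most-significant first: 0xAB570E70E51E.
0xAB570E70E51E = 188390392784158.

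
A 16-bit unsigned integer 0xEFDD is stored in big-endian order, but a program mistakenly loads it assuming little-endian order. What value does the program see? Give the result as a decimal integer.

Stored big-endian, the bytes at ascending addresses are EF DD.
Read back as little-endian, the first byte is least significant, giving 0xDDEF.
0xDDEF = 56815.

56815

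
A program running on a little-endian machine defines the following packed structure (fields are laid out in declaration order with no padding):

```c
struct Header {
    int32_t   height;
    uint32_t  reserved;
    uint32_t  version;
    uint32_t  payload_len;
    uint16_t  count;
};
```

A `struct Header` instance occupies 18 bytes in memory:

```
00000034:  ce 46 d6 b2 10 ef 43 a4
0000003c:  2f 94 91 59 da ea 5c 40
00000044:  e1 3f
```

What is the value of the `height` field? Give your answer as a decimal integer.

-1294580018

`height` is the first field, at byte offset 0, occupying 4 bytes.
Bytes at offsets 0..3: CE 46 D6 B2.
Little-endian: lowest address holds the least-significant byte.
Reassemble most-significant byte first: B2 D6 46 CE → 0xB2D646CE.
Top bit is set, so as a signed 32-bit value this is 0xB2D646CE − 2^32 = -1294580018.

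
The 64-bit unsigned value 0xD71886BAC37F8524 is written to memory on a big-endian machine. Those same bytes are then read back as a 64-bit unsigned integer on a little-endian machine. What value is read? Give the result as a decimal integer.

Stored big-endian, the bytes at ascending addresses are D7 18 86 BA C3 7F 85 24.
Read back as little-endian, the first byte is least significant, giving 0x24857FC3BA8618D7.
0x24857FC3BA8618D7 = 2631650035892623575.

2631650035892623575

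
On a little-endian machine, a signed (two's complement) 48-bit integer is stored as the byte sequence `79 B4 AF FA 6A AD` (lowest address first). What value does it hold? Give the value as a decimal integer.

-90799992753031

Little-endian stores the least-significant byte at the lowest address.
Reassemble most-significant byte first: AD 6A FA AF B4 79 → 0xAD6AFAAFB479.
Top bit is set, so as a signed 48-bit value this is 0xAD6AFAAFB479 − 2^48 = -90799992753031.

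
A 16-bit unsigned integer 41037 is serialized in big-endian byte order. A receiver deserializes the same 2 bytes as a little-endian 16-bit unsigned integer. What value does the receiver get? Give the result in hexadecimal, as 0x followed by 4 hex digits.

41037 in 16-bit hexadecimal is 0xA04D.
Stored big-endian, the bytes at ascending addresses are A0 4D.
Read back as little-endian, the first byte is least significant, giving 0x4DA0.

0x4DA0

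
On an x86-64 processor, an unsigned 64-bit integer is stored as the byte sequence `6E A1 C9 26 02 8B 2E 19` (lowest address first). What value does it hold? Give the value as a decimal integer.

In little-endian order the low byte comes first in memory.
Reassemble most-significant byte first: 19 2E 8B 02 26 C9 A1 6E → 0x192E8B0226C9A16E.
0x192E8B0226C9A16E = 1814540541233832302.

1814540541233832302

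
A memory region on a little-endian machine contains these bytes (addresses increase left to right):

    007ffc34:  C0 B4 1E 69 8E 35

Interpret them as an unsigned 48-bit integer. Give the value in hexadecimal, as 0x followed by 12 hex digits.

0x358E691EB4C0

Little-endian: lowest address holds the least-significant byte.
Reassemble most-significant byte first: 35 8E 69 1E B4 C0 → 0x358E691EB4C0.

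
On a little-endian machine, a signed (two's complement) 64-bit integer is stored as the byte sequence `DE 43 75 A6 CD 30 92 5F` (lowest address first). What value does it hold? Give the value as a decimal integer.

6886620440022041566

In little-endian order the low byte comes first in memory.
Reassemble most-significant byte first: 5F 92 30 CD A6 75 43 DE → 0x5F9230CDA67543DE.
0x5F9230CDA67543DE = 6886620440022041566.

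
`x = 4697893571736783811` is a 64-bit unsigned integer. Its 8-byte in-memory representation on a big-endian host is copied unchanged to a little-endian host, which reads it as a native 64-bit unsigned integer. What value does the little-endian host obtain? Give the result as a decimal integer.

4697893571736783811 in 64-bit hexadecimal is 0x413245501FF64BC3.
Stored big-endian, the bytes at ascending addresses are 41 32 45 50 1F F6 4B C3.
Read back as little-endian, the first byte is least significant, giving 0xC34BF61F50453241.
0xC34BF61F50453241 = 14072612075000377921.

14072612075000377921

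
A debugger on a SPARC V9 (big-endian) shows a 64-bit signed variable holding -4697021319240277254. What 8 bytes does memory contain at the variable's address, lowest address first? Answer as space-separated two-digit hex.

Two's complement of -4697021319240277254 in 64 bits: 4697021319240277254 = 0x412F2C0103C0DD06; invert → 0xBED0D3FEFC3F22F9; add 1 → 0xBED0D3FEFC3F22FA.
Split into bytes (most-significant first): BE D0 D3 FE FC 3F 22 FA.
Big-endian: lowest address holds the most-significant byte.
So the memory order matches the most-significant-first order: BE D0 D3 FE FC 3F 22 FA.

BE D0 D3 FE FC 3F 22 FA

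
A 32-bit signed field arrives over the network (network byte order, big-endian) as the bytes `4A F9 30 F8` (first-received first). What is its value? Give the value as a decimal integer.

1257844984

Big-endian stores the most-significant byte at the lowest address.
The bytes are already most-significant first: 0x4AF930F8.
0x4AF930F8 = 1257844984.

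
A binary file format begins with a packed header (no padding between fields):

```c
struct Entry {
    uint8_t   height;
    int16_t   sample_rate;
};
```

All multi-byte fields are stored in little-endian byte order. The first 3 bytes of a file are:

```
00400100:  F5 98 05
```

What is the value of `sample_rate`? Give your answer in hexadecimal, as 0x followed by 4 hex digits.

0x0598

`sample_rate` follows `height` (1 byte), so it starts at byte offset 1 and occupies 2 bytes.
Bytes at offsets 1..2: 98 05.
In little-endian order the low byte comes first in memory.
Reassemble most-significant byte first: 05 98 → 0x0598.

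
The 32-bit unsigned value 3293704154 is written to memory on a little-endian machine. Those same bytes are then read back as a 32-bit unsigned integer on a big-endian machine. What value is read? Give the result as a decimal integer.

3673117124

3293704154 in 32-bit hexadecimal is 0xC451EFDA.
Stored little-endian, the bytes at ascending addresses are DA EF 51 C4.
Read back as big-endian, the last byte is least significant, giving 0xDAEF51C4.
0xDAEF51C4 = 3673117124.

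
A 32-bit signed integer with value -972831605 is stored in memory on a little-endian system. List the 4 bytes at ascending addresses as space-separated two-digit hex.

Two's complement of -972831605 in 32 bits: 972831605 = 0x39FC3B75; invert → 0xC603C48A; add 1 → 0xC603C48B.
Split into bytes (most-significant first): C6 03 C4 8B.
Little-endian: lowest address holds the least-significant byte.
So at ascending addresses the bytes are 8B C4 03 C6.

8B C4 03 C6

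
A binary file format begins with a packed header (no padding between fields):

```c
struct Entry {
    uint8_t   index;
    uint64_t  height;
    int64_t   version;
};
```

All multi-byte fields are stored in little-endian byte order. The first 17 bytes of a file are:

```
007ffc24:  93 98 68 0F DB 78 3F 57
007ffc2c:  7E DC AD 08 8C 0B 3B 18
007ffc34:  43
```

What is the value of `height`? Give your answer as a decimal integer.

9103814960056592536

`height` follows `index` (1 byte), so it starts at byte offset 1 and occupies 8 bytes.
Bytes at offsets 1..8: 98 68 0F DB 78 3F 57 7E.
In little-endian order the low byte comes first in memory.
Reassemble most-significant byte first: 7E 57 3F 78 DB 0F 68 98 → 0x7E573F78DB0F6898.
0x7E573F78DB0F6898 = 9103814960056592536.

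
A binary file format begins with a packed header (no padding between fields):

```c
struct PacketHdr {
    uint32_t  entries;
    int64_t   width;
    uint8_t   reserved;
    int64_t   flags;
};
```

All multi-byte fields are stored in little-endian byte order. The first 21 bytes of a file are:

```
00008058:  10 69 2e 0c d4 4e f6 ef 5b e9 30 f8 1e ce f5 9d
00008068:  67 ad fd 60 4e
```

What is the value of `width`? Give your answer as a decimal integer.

`width` follows `entries` (4 bytes), so it starts at byte offset 4 and occupies 8 bytes.
Bytes at offsets 4..11: D4 4E F6 EF 5B E9 30 F8.
Little-endian: lowest address holds the least-significant byte.
Reassemble most-significant byte first: F8 30 E9 5B EF F6 4E D4 → 0xF830E95BEFF64ED4.
Top bit is set, so as a signed 64-bit value this is 0xF830E95BEFF64ED4 − 2^64 = -562693372344119596.

-562693372344119596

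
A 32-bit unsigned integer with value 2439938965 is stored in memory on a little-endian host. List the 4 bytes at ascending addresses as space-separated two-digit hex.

2439938965 in hexadecimal, padded to 32 bits, is 0x916E8395.
Split into bytes (most-significant first): 91 6E 83 95.
Little-endian stores the least-significant byte at the lowest address.
So at ascending addresses the bytes are 95 83 6E 91.

95 83 6E 91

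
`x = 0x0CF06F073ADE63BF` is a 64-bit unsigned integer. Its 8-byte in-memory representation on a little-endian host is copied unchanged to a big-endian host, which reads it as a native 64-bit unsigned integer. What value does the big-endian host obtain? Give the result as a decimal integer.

13791110824752836620

Stored little-endian, the bytes at ascending addresses are BF 63 DE 3A 07 6F F0 0C.
Read back as big-endian, the last byte is least significant, giving 0xBF63DE3A076FF00C.
0xBF63DE3A076FF00C = 13791110824752836620.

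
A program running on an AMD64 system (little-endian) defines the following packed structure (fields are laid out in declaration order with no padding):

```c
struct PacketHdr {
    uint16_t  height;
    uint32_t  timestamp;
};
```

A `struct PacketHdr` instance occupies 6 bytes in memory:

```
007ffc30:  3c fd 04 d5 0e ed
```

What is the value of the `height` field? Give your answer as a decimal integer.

`height` is the first field, at byte offset 0, occupying 2 bytes.
Bytes at offsets 0..1: 3C FD.
Little-endian stores the least-significant byte at the lowest address.
Reassemble most-significant byte first: FD 3C → 0xFD3C.
0xFD3C = 64828.

64828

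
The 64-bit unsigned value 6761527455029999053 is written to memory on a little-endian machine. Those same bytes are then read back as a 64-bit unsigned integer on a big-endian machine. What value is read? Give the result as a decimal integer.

6761527455029999053 in 64-bit hexadecimal is 0x5DD5C565701D35CD.
Stored little-endian, the bytes at ascending addresses are CD 35 1D 70 65 C5 D5 5D.
Read back as big-endian, the last byte is least significant, giving 0xCD351D7065C5D55D.
0xCD351D7065C5D55D = 14786757320121898333.

14786757320121898333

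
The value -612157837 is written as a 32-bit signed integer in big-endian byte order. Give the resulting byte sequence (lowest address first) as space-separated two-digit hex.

Two's complement of -612157837 in 32 bits: 612157837 = 0x247CC98D; invert → 0xDB833672; add 1 → 0xDB833673.
Split into bytes (most-significant first): DB 83 36 73.
Big-endian: lowest address holds the most-significant byte.
So the memory order matches the most-significant-first order: DB 83 36 73.

DB 83 36 73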